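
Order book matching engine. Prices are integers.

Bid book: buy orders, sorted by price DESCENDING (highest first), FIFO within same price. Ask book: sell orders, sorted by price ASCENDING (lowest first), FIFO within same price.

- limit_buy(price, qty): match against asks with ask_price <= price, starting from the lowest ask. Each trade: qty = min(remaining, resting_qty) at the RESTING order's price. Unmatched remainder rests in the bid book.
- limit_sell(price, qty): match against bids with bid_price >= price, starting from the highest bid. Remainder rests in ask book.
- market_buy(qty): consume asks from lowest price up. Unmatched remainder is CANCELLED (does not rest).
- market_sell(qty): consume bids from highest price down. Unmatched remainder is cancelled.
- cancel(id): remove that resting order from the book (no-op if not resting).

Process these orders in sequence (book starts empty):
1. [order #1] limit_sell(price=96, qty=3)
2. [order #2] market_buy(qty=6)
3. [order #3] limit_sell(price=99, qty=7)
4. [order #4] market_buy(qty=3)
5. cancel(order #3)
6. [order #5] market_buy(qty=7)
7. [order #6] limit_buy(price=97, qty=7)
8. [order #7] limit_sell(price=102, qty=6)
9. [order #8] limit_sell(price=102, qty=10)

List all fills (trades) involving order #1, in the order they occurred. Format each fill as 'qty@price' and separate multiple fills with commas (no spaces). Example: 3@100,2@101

Answer: 3@96

Derivation:
After op 1 [order #1] limit_sell(price=96, qty=3): fills=none; bids=[-] asks=[#1:3@96]
After op 2 [order #2] market_buy(qty=6): fills=#2x#1:3@96; bids=[-] asks=[-]
After op 3 [order #3] limit_sell(price=99, qty=7): fills=none; bids=[-] asks=[#3:7@99]
After op 4 [order #4] market_buy(qty=3): fills=#4x#3:3@99; bids=[-] asks=[#3:4@99]
After op 5 cancel(order #3): fills=none; bids=[-] asks=[-]
After op 6 [order #5] market_buy(qty=7): fills=none; bids=[-] asks=[-]
After op 7 [order #6] limit_buy(price=97, qty=7): fills=none; bids=[#6:7@97] asks=[-]
After op 8 [order #7] limit_sell(price=102, qty=6): fills=none; bids=[#6:7@97] asks=[#7:6@102]
After op 9 [order #8] limit_sell(price=102, qty=10): fills=none; bids=[#6:7@97] asks=[#7:6@102 #8:10@102]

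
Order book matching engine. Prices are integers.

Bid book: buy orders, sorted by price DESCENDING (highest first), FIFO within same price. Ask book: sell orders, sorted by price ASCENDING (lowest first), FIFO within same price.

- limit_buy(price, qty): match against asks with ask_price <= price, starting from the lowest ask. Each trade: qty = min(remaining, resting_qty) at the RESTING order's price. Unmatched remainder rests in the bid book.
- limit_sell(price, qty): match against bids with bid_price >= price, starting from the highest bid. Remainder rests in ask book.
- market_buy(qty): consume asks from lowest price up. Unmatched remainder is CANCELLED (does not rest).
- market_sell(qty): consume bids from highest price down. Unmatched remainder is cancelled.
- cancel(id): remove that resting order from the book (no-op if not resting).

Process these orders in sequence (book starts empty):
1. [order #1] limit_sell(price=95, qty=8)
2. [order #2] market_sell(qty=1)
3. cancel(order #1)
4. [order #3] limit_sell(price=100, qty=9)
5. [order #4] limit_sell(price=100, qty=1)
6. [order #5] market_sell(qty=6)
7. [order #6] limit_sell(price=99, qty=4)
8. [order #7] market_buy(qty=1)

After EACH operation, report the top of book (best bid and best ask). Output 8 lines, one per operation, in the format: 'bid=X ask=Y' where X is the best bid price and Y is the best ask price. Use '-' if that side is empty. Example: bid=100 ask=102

Answer: bid=- ask=95
bid=- ask=95
bid=- ask=-
bid=- ask=100
bid=- ask=100
bid=- ask=100
bid=- ask=99
bid=- ask=99

Derivation:
After op 1 [order #1] limit_sell(price=95, qty=8): fills=none; bids=[-] asks=[#1:8@95]
After op 2 [order #2] market_sell(qty=1): fills=none; bids=[-] asks=[#1:8@95]
After op 3 cancel(order #1): fills=none; bids=[-] asks=[-]
After op 4 [order #3] limit_sell(price=100, qty=9): fills=none; bids=[-] asks=[#3:9@100]
After op 5 [order #4] limit_sell(price=100, qty=1): fills=none; bids=[-] asks=[#3:9@100 #4:1@100]
After op 6 [order #5] market_sell(qty=6): fills=none; bids=[-] asks=[#3:9@100 #4:1@100]
After op 7 [order #6] limit_sell(price=99, qty=4): fills=none; bids=[-] asks=[#6:4@99 #3:9@100 #4:1@100]
After op 8 [order #7] market_buy(qty=1): fills=#7x#6:1@99; bids=[-] asks=[#6:3@99 #3:9@100 #4:1@100]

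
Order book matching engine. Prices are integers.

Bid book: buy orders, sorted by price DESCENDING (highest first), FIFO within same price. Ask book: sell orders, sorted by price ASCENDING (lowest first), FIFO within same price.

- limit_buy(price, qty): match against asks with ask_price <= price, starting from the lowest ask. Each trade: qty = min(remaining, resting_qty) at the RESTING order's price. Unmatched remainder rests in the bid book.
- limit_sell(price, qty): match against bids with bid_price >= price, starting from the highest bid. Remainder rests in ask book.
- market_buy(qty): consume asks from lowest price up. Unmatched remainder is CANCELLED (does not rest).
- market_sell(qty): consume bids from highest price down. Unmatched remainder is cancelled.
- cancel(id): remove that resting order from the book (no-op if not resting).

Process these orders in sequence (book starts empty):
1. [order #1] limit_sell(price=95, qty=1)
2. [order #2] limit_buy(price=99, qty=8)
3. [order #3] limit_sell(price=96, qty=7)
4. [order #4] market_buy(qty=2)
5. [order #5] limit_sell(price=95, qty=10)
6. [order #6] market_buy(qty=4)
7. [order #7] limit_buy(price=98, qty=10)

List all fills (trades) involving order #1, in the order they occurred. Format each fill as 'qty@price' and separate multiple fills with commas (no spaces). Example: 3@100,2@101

Answer: 1@95

Derivation:
After op 1 [order #1] limit_sell(price=95, qty=1): fills=none; bids=[-] asks=[#1:1@95]
After op 2 [order #2] limit_buy(price=99, qty=8): fills=#2x#1:1@95; bids=[#2:7@99] asks=[-]
After op 3 [order #3] limit_sell(price=96, qty=7): fills=#2x#3:7@99; bids=[-] asks=[-]
After op 4 [order #4] market_buy(qty=2): fills=none; bids=[-] asks=[-]
After op 5 [order #5] limit_sell(price=95, qty=10): fills=none; bids=[-] asks=[#5:10@95]
After op 6 [order #6] market_buy(qty=4): fills=#6x#5:4@95; bids=[-] asks=[#5:6@95]
After op 7 [order #7] limit_buy(price=98, qty=10): fills=#7x#5:6@95; bids=[#7:4@98] asks=[-]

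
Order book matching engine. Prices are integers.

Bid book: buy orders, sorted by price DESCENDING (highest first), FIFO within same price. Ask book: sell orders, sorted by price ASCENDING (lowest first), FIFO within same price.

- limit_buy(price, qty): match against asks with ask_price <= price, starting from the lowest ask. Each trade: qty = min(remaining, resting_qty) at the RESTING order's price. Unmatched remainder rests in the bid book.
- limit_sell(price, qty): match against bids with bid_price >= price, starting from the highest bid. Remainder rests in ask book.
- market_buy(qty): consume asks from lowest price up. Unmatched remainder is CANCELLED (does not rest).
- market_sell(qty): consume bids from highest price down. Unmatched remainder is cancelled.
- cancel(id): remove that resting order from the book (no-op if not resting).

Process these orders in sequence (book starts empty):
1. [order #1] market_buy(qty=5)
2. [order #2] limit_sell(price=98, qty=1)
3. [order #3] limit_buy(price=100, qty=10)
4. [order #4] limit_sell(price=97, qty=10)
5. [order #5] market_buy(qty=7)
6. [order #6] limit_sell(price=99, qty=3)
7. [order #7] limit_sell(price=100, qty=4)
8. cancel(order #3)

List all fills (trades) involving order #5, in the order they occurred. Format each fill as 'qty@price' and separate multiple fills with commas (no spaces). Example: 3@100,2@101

Answer: 1@97

Derivation:
After op 1 [order #1] market_buy(qty=5): fills=none; bids=[-] asks=[-]
After op 2 [order #2] limit_sell(price=98, qty=1): fills=none; bids=[-] asks=[#2:1@98]
After op 3 [order #3] limit_buy(price=100, qty=10): fills=#3x#2:1@98; bids=[#3:9@100] asks=[-]
After op 4 [order #4] limit_sell(price=97, qty=10): fills=#3x#4:9@100; bids=[-] asks=[#4:1@97]
After op 5 [order #5] market_buy(qty=7): fills=#5x#4:1@97; bids=[-] asks=[-]
After op 6 [order #6] limit_sell(price=99, qty=3): fills=none; bids=[-] asks=[#6:3@99]
After op 7 [order #7] limit_sell(price=100, qty=4): fills=none; bids=[-] asks=[#6:3@99 #7:4@100]
After op 8 cancel(order #3): fills=none; bids=[-] asks=[#6:3@99 #7:4@100]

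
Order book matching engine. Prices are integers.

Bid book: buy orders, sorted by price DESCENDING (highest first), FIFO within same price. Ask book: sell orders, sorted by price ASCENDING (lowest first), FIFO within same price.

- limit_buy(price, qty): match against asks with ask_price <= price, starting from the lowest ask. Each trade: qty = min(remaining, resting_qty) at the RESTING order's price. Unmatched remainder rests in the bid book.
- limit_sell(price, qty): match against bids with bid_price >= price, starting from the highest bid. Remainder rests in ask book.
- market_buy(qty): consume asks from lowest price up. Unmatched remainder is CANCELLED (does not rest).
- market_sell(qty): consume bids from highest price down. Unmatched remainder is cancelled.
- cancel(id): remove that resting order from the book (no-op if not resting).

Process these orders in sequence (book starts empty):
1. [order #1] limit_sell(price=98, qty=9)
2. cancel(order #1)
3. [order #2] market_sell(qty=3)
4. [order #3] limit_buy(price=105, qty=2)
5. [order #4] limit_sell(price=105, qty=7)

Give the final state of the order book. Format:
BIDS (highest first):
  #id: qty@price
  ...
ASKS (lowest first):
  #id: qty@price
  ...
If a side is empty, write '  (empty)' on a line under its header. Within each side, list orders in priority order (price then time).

After op 1 [order #1] limit_sell(price=98, qty=9): fills=none; bids=[-] asks=[#1:9@98]
After op 2 cancel(order #1): fills=none; bids=[-] asks=[-]
After op 3 [order #2] market_sell(qty=3): fills=none; bids=[-] asks=[-]
After op 4 [order #3] limit_buy(price=105, qty=2): fills=none; bids=[#3:2@105] asks=[-]
After op 5 [order #4] limit_sell(price=105, qty=7): fills=#3x#4:2@105; bids=[-] asks=[#4:5@105]

Answer: BIDS (highest first):
  (empty)
ASKS (lowest first):
  #4: 5@105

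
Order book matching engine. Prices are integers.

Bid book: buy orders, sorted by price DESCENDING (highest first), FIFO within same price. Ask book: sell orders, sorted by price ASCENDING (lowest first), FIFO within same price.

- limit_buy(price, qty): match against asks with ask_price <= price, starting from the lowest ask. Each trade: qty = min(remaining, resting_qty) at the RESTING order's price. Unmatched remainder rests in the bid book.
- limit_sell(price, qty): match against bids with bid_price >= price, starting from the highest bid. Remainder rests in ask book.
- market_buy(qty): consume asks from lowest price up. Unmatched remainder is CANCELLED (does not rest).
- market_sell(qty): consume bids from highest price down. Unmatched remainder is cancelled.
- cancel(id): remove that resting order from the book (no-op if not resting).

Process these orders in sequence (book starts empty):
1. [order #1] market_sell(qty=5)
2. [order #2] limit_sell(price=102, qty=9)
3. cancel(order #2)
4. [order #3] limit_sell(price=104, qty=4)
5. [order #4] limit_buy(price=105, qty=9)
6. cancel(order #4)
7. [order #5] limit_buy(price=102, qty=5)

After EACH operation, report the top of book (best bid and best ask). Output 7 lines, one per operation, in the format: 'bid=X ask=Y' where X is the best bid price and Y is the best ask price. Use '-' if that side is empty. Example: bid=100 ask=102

After op 1 [order #1] market_sell(qty=5): fills=none; bids=[-] asks=[-]
After op 2 [order #2] limit_sell(price=102, qty=9): fills=none; bids=[-] asks=[#2:9@102]
After op 3 cancel(order #2): fills=none; bids=[-] asks=[-]
After op 4 [order #3] limit_sell(price=104, qty=4): fills=none; bids=[-] asks=[#3:4@104]
After op 5 [order #4] limit_buy(price=105, qty=9): fills=#4x#3:4@104; bids=[#4:5@105] asks=[-]
After op 6 cancel(order #4): fills=none; bids=[-] asks=[-]
After op 7 [order #5] limit_buy(price=102, qty=5): fills=none; bids=[#5:5@102] asks=[-]

Answer: bid=- ask=-
bid=- ask=102
bid=- ask=-
bid=- ask=104
bid=105 ask=-
bid=- ask=-
bid=102 ask=-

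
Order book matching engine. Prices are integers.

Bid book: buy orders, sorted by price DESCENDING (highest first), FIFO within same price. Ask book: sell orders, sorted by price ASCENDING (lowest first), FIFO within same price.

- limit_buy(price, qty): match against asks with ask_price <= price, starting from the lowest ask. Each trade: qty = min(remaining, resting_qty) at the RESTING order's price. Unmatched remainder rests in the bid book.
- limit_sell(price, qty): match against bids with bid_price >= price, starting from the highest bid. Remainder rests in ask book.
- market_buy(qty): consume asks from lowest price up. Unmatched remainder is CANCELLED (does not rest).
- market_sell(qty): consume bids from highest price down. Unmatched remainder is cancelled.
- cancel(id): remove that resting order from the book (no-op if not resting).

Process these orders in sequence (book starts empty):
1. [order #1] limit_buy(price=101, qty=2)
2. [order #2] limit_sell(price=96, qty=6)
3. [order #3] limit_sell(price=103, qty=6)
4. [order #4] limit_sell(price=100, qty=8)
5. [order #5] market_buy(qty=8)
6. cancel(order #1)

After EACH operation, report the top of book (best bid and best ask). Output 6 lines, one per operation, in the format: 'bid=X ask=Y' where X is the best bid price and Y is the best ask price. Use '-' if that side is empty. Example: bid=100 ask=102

After op 1 [order #1] limit_buy(price=101, qty=2): fills=none; bids=[#1:2@101] asks=[-]
After op 2 [order #2] limit_sell(price=96, qty=6): fills=#1x#2:2@101; bids=[-] asks=[#2:4@96]
After op 3 [order #3] limit_sell(price=103, qty=6): fills=none; bids=[-] asks=[#2:4@96 #3:6@103]
After op 4 [order #4] limit_sell(price=100, qty=8): fills=none; bids=[-] asks=[#2:4@96 #4:8@100 #3:6@103]
After op 5 [order #5] market_buy(qty=8): fills=#5x#2:4@96 #5x#4:4@100; bids=[-] asks=[#4:4@100 #3:6@103]
After op 6 cancel(order #1): fills=none; bids=[-] asks=[#4:4@100 #3:6@103]

Answer: bid=101 ask=-
bid=- ask=96
bid=- ask=96
bid=- ask=96
bid=- ask=100
bid=- ask=100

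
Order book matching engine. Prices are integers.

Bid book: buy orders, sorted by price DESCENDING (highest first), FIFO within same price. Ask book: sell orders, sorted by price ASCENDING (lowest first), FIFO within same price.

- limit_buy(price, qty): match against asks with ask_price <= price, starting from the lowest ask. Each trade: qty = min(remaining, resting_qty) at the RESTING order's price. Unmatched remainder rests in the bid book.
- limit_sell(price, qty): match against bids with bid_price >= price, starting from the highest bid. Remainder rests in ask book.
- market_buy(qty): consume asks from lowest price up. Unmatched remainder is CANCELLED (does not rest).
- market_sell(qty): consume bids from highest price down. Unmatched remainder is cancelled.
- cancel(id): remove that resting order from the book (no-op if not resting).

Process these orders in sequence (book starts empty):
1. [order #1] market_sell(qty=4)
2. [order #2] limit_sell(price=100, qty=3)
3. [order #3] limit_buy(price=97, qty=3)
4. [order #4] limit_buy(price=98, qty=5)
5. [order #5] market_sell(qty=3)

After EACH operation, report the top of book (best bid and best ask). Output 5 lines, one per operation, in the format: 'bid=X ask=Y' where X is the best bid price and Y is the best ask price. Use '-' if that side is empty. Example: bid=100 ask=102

Answer: bid=- ask=-
bid=- ask=100
bid=97 ask=100
bid=98 ask=100
bid=98 ask=100

Derivation:
After op 1 [order #1] market_sell(qty=4): fills=none; bids=[-] asks=[-]
After op 2 [order #2] limit_sell(price=100, qty=3): fills=none; bids=[-] asks=[#2:3@100]
After op 3 [order #3] limit_buy(price=97, qty=3): fills=none; bids=[#3:3@97] asks=[#2:3@100]
After op 4 [order #4] limit_buy(price=98, qty=5): fills=none; bids=[#4:5@98 #3:3@97] asks=[#2:3@100]
After op 5 [order #5] market_sell(qty=3): fills=#4x#5:3@98; bids=[#4:2@98 #3:3@97] asks=[#2:3@100]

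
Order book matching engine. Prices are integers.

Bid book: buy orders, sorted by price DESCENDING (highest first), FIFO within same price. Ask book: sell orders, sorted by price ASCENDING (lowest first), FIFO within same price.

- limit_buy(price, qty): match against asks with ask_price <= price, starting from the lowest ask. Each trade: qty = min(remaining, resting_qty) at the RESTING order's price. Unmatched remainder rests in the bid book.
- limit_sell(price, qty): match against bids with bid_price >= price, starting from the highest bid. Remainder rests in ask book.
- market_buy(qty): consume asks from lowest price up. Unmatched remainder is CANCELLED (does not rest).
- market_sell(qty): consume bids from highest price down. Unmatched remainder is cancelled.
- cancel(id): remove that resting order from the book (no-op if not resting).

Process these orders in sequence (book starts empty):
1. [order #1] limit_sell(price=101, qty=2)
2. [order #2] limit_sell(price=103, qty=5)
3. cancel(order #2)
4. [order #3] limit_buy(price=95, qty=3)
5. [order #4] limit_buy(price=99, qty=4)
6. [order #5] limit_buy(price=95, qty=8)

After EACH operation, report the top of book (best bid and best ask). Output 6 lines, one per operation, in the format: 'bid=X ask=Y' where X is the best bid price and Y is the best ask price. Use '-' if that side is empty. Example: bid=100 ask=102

Answer: bid=- ask=101
bid=- ask=101
bid=- ask=101
bid=95 ask=101
bid=99 ask=101
bid=99 ask=101

Derivation:
After op 1 [order #1] limit_sell(price=101, qty=2): fills=none; bids=[-] asks=[#1:2@101]
After op 2 [order #2] limit_sell(price=103, qty=5): fills=none; bids=[-] asks=[#1:2@101 #2:5@103]
After op 3 cancel(order #2): fills=none; bids=[-] asks=[#1:2@101]
After op 4 [order #3] limit_buy(price=95, qty=3): fills=none; bids=[#3:3@95] asks=[#1:2@101]
After op 5 [order #4] limit_buy(price=99, qty=4): fills=none; bids=[#4:4@99 #3:3@95] asks=[#1:2@101]
After op 6 [order #5] limit_buy(price=95, qty=8): fills=none; bids=[#4:4@99 #3:3@95 #5:8@95] asks=[#1:2@101]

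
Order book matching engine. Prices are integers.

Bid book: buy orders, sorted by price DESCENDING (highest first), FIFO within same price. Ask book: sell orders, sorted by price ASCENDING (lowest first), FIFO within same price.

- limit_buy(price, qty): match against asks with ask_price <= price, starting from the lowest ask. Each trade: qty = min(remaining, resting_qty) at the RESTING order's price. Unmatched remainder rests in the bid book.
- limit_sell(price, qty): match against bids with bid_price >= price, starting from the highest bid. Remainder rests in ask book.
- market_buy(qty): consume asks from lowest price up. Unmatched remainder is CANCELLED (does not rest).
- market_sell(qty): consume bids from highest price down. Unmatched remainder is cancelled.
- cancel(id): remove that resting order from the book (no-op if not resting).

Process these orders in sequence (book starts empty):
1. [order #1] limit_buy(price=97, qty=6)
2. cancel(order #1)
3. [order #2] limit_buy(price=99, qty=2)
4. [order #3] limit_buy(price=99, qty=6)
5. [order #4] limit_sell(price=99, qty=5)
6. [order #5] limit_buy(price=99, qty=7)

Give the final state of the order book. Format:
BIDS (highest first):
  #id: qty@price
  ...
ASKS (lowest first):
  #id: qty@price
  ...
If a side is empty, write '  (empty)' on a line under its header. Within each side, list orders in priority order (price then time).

Answer: BIDS (highest first):
  #3: 3@99
  #5: 7@99
ASKS (lowest first):
  (empty)

Derivation:
After op 1 [order #1] limit_buy(price=97, qty=6): fills=none; bids=[#1:6@97] asks=[-]
After op 2 cancel(order #1): fills=none; bids=[-] asks=[-]
After op 3 [order #2] limit_buy(price=99, qty=2): fills=none; bids=[#2:2@99] asks=[-]
After op 4 [order #3] limit_buy(price=99, qty=6): fills=none; bids=[#2:2@99 #3:6@99] asks=[-]
After op 5 [order #4] limit_sell(price=99, qty=5): fills=#2x#4:2@99 #3x#4:3@99; bids=[#3:3@99] asks=[-]
After op 6 [order #5] limit_buy(price=99, qty=7): fills=none; bids=[#3:3@99 #5:7@99] asks=[-]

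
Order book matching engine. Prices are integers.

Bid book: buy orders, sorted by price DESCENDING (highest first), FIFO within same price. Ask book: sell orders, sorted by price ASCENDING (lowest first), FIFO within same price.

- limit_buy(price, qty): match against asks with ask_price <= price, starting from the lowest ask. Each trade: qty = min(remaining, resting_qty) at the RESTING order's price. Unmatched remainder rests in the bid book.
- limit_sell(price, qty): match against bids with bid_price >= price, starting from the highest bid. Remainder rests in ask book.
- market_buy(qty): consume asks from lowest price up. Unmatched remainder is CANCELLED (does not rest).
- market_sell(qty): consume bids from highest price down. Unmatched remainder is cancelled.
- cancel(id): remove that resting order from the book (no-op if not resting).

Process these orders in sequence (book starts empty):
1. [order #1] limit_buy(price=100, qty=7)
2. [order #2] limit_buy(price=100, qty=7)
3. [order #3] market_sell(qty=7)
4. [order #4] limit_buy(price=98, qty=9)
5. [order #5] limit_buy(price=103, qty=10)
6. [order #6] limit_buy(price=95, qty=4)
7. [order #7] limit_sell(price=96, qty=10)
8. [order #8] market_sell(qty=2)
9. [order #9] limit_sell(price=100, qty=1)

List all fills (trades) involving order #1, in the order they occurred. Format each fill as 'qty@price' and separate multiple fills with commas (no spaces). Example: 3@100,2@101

After op 1 [order #1] limit_buy(price=100, qty=7): fills=none; bids=[#1:7@100] asks=[-]
After op 2 [order #2] limit_buy(price=100, qty=7): fills=none; bids=[#1:7@100 #2:7@100] asks=[-]
After op 3 [order #3] market_sell(qty=7): fills=#1x#3:7@100; bids=[#2:7@100] asks=[-]
After op 4 [order #4] limit_buy(price=98, qty=9): fills=none; bids=[#2:7@100 #4:9@98] asks=[-]
After op 5 [order #5] limit_buy(price=103, qty=10): fills=none; bids=[#5:10@103 #2:7@100 #4:9@98] asks=[-]
After op 6 [order #6] limit_buy(price=95, qty=4): fills=none; bids=[#5:10@103 #2:7@100 #4:9@98 #6:4@95] asks=[-]
After op 7 [order #7] limit_sell(price=96, qty=10): fills=#5x#7:10@103; bids=[#2:7@100 #4:9@98 #6:4@95] asks=[-]
After op 8 [order #8] market_sell(qty=2): fills=#2x#8:2@100; bids=[#2:5@100 #4:9@98 #6:4@95] asks=[-]
After op 9 [order #9] limit_sell(price=100, qty=1): fills=#2x#9:1@100; bids=[#2:4@100 #4:9@98 #6:4@95] asks=[-]

Answer: 7@100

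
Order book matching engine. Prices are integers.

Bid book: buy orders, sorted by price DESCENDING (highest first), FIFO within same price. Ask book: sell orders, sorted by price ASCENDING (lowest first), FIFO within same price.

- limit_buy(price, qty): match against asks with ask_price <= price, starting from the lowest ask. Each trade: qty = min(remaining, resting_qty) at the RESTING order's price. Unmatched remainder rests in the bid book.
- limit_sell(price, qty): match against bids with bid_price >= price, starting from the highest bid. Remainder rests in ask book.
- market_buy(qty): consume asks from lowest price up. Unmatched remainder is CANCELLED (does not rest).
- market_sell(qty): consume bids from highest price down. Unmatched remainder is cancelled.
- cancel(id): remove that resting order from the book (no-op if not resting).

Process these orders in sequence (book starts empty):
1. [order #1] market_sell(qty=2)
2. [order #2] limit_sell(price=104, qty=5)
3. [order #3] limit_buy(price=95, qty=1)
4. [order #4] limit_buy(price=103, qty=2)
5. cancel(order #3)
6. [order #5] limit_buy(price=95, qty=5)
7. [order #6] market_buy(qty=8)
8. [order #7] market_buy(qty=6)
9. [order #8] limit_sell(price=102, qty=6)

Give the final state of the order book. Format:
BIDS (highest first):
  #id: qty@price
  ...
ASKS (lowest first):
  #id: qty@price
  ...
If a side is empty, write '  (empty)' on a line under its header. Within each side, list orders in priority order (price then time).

Answer: BIDS (highest first):
  #5: 5@95
ASKS (lowest first):
  #8: 4@102

Derivation:
After op 1 [order #1] market_sell(qty=2): fills=none; bids=[-] asks=[-]
After op 2 [order #2] limit_sell(price=104, qty=5): fills=none; bids=[-] asks=[#2:5@104]
After op 3 [order #3] limit_buy(price=95, qty=1): fills=none; bids=[#3:1@95] asks=[#2:5@104]
After op 4 [order #4] limit_buy(price=103, qty=2): fills=none; bids=[#4:2@103 #3:1@95] asks=[#2:5@104]
After op 5 cancel(order #3): fills=none; bids=[#4:2@103] asks=[#2:5@104]
After op 6 [order #5] limit_buy(price=95, qty=5): fills=none; bids=[#4:2@103 #5:5@95] asks=[#2:5@104]
After op 7 [order #6] market_buy(qty=8): fills=#6x#2:5@104; bids=[#4:2@103 #5:5@95] asks=[-]
After op 8 [order #7] market_buy(qty=6): fills=none; bids=[#4:2@103 #5:5@95] asks=[-]
After op 9 [order #8] limit_sell(price=102, qty=6): fills=#4x#8:2@103; bids=[#5:5@95] asks=[#8:4@102]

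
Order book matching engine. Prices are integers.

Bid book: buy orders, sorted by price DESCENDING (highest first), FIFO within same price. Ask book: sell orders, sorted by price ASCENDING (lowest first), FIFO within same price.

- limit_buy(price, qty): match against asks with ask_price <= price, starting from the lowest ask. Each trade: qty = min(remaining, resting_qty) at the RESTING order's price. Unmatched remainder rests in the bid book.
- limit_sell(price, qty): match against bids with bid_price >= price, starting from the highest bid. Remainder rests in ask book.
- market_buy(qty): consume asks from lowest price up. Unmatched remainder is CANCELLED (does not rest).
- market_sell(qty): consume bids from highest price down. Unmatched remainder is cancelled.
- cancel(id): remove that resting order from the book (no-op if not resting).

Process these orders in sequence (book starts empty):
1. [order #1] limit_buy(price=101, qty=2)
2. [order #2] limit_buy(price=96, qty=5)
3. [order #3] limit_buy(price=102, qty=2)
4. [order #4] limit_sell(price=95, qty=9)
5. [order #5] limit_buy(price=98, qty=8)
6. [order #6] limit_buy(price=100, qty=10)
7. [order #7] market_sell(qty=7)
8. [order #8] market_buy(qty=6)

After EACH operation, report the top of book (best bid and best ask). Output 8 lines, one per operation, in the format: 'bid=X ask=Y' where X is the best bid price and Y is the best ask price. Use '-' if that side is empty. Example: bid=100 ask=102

After op 1 [order #1] limit_buy(price=101, qty=2): fills=none; bids=[#1:2@101] asks=[-]
After op 2 [order #2] limit_buy(price=96, qty=5): fills=none; bids=[#1:2@101 #2:5@96] asks=[-]
After op 3 [order #3] limit_buy(price=102, qty=2): fills=none; bids=[#3:2@102 #1:2@101 #2:5@96] asks=[-]
After op 4 [order #4] limit_sell(price=95, qty=9): fills=#3x#4:2@102 #1x#4:2@101 #2x#4:5@96; bids=[-] asks=[-]
After op 5 [order #5] limit_buy(price=98, qty=8): fills=none; bids=[#5:8@98] asks=[-]
After op 6 [order #6] limit_buy(price=100, qty=10): fills=none; bids=[#6:10@100 #5:8@98] asks=[-]
After op 7 [order #7] market_sell(qty=7): fills=#6x#7:7@100; bids=[#6:3@100 #5:8@98] asks=[-]
After op 8 [order #8] market_buy(qty=6): fills=none; bids=[#6:3@100 #5:8@98] asks=[-]

Answer: bid=101 ask=-
bid=101 ask=-
bid=102 ask=-
bid=- ask=-
bid=98 ask=-
bid=100 ask=-
bid=100 ask=-
bid=100 ask=-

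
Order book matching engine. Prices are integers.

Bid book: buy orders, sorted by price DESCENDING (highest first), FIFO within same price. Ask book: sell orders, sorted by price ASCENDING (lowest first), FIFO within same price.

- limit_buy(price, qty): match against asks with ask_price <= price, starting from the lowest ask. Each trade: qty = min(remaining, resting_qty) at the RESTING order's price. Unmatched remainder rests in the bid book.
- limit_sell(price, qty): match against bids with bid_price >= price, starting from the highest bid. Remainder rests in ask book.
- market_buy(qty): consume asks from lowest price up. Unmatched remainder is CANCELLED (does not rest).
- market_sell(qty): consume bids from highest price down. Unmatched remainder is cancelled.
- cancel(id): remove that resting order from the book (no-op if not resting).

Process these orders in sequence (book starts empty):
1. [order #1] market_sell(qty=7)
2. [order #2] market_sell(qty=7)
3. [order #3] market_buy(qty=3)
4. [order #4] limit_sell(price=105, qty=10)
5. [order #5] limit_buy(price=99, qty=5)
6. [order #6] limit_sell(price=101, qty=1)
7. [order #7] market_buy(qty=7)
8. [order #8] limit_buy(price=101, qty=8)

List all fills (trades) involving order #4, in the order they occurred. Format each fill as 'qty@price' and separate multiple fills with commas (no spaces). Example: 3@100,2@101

After op 1 [order #1] market_sell(qty=7): fills=none; bids=[-] asks=[-]
After op 2 [order #2] market_sell(qty=7): fills=none; bids=[-] asks=[-]
After op 3 [order #3] market_buy(qty=3): fills=none; bids=[-] asks=[-]
After op 4 [order #4] limit_sell(price=105, qty=10): fills=none; bids=[-] asks=[#4:10@105]
After op 5 [order #5] limit_buy(price=99, qty=5): fills=none; bids=[#5:5@99] asks=[#4:10@105]
After op 6 [order #6] limit_sell(price=101, qty=1): fills=none; bids=[#5:5@99] asks=[#6:1@101 #4:10@105]
After op 7 [order #7] market_buy(qty=7): fills=#7x#6:1@101 #7x#4:6@105; bids=[#5:5@99] asks=[#4:4@105]
After op 8 [order #8] limit_buy(price=101, qty=8): fills=none; bids=[#8:8@101 #5:5@99] asks=[#4:4@105]

Answer: 6@105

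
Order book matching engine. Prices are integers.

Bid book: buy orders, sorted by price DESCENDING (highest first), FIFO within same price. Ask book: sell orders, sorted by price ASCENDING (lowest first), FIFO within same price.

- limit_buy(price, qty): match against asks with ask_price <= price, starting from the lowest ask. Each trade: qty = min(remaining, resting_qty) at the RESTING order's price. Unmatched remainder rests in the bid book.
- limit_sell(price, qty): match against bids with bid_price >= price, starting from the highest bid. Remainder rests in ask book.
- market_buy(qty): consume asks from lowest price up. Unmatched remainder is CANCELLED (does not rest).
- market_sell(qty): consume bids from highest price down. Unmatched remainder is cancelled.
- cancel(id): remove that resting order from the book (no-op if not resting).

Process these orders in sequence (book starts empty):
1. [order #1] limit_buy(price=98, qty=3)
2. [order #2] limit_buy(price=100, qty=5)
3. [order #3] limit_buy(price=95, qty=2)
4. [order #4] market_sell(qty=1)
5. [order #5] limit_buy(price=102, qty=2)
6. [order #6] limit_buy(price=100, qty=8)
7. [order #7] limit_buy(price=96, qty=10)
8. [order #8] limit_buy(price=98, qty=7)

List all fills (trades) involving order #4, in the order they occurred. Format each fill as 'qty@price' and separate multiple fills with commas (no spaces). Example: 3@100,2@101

After op 1 [order #1] limit_buy(price=98, qty=3): fills=none; bids=[#1:3@98] asks=[-]
After op 2 [order #2] limit_buy(price=100, qty=5): fills=none; bids=[#2:5@100 #1:3@98] asks=[-]
After op 3 [order #3] limit_buy(price=95, qty=2): fills=none; bids=[#2:5@100 #1:3@98 #3:2@95] asks=[-]
After op 4 [order #4] market_sell(qty=1): fills=#2x#4:1@100; bids=[#2:4@100 #1:3@98 #3:2@95] asks=[-]
After op 5 [order #5] limit_buy(price=102, qty=2): fills=none; bids=[#5:2@102 #2:4@100 #1:3@98 #3:2@95] asks=[-]
After op 6 [order #6] limit_buy(price=100, qty=8): fills=none; bids=[#5:2@102 #2:4@100 #6:8@100 #1:3@98 #3:2@95] asks=[-]
After op 7 [order #7] limit_buy(price=96, qty=10): fills=none; bids=[#5:2@102 #2:4@100 #6:8@100 #1:3@98 #7:10@96 #3:2@95] asks=[-]
After op 8 [order #8] limit_buy(price=98, qty=7): fills=none; bids=[#5:2@102 #2:4@100 #6:8@100 #1:3@98 #8:7@98 #7:10@96 #3:2@95] asks=[-]

Answer: 1@100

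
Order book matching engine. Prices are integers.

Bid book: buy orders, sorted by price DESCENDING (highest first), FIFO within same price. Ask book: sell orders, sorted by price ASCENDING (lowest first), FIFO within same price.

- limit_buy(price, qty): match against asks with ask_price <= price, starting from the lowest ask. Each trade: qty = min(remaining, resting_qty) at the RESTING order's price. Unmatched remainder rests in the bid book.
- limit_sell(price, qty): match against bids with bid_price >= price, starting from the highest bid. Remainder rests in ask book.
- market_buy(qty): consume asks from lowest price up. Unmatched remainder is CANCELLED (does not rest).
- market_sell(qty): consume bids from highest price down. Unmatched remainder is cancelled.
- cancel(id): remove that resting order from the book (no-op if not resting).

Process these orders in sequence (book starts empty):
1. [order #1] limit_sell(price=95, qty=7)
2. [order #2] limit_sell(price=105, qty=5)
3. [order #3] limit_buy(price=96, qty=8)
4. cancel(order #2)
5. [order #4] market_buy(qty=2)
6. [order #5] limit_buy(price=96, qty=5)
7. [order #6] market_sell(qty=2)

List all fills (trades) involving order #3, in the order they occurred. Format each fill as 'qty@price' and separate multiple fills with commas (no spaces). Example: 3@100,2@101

After op 1 [order #1] limit_sell(price=95, qty=7): fills=none; bids=[-] asks=[#1:7@95]
After op 2 [order #2] limit_sell(price=105, qty=5): fills=none; bids=[-] asks=[#1:7@95 #2:5@105]
After op 3 [order #3] limit_buy(price=96, qty=8): fills=#3x#1:7@95; bids=[#3:1@96] asks=[#2:5@105]
After op 4 cancel(order #2): fills=none; bids=[#3:1@96] asks=[-]
After op 5 [order #4] market_buy(qty=2): fills=none; bids=[#3:1@96] asks=[-]
After op 6 [order #5] limit_buy(price=96, qty=5): fills=none; bids=[#3:1@96 #5:5@96] asks=[-]
After op 7 [order #6] market_sell(qty=2): fills=#3x#6:1@96 #5x#6:1@96; bids=[#5:4@96] asks=[-]

Answer: 7@95,1@96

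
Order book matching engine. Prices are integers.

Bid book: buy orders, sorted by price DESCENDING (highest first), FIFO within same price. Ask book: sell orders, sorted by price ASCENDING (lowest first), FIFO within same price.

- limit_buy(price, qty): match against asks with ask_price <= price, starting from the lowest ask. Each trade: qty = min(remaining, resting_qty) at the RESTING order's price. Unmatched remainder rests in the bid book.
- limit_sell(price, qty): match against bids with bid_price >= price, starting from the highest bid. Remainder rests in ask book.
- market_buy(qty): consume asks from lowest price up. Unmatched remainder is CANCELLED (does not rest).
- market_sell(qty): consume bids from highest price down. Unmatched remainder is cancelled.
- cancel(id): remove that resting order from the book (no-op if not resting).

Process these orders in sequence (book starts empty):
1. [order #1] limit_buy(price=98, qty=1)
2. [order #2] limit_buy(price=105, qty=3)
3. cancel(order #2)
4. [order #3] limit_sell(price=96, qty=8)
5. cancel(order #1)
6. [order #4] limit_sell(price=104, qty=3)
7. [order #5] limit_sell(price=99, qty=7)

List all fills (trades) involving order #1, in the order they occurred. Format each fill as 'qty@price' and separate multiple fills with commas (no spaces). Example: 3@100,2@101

Answer: 1@98

Derivation:
After op 1 [order #1] limit_buy(price=98, qty=1): fills=none; bids=[#1:1@98] asks=[-]
After op 2 [order #2] limit_buy(price=105, qty=3): fills=none; bids=[#2:3@105 #1:1@98] asks=[-]
After op 3 cancel(order #2): fills=none; bids=[#1:1@98] asks=[-]
After op 4 [order #3] limit_sell(price=96, qty=8): fills=#1x#3:1@98; bids=[-] asks=[#3:7@96]
After op 5 cancel(order #1): fills=none; bids=[-] asks=[#3:7@96]
After op 6 [order #4] limit_sell(price=104, qty=3): fills=none; bids=[-] asks=[#3:7@96 #4:3@104]
After op 7 [order #5] limit_sell(price=99, qty=7): fills=none; bids=[-] asks=[#3:7@96 #5:7@99 #4:3@104]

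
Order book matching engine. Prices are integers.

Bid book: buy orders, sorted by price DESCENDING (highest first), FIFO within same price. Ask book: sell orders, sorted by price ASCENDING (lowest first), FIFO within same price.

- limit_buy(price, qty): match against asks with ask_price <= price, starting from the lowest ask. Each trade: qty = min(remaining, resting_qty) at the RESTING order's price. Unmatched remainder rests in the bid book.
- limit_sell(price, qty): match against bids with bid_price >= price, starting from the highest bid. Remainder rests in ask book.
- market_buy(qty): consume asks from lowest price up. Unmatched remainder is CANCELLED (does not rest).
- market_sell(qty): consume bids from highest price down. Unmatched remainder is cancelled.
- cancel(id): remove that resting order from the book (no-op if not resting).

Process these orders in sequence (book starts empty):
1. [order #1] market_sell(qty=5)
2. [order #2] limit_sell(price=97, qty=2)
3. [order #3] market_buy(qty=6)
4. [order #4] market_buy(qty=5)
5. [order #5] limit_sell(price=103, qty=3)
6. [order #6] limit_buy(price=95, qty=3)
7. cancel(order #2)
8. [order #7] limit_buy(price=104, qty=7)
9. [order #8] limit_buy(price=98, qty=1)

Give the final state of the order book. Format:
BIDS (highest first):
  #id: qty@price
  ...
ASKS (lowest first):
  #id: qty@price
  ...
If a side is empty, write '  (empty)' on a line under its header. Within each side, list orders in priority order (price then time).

After op 1 [order #1] market_sell(qty=5): fills=none; bids=[-] asks=[-]
After op 2 [order #2] limit_sell(price=97, qty=2): fills=none; bids=[-] asks=[#2:2@97]
After op 3 [order #3] market_buy(qty=6): fills=#3x#2:2@97; bids=[-] asks=[-]
After op 4 [order #4] market_buy(qty=5): fills=none; bids=[-] asks=[-]
After op 5 [order #5] limit_sell(price=103, qty=3): fills=none; bids=[-] asks=[#5:3@103]
After op 6 [order #6] limit_buy(price=95, qty=3): fills=none; bids=[#6:3@95] asks=[#5:3@103]
After op 7 cancel(order #2): fills=none; bids=[#6:3@95] asks=[#5:3@103]
After op 8 [order #7] limit_buy(price=104, qty=7): fills=#7x#5:3@103; bids=[#7:4@104 #6:3@95] asks=[-]
After op 9 [order #8] limit_buy(price=98, qty=1): fills=none; bids=[#7:4@104 #8:1@98 #6:3@95] asks=[-]

Answer: BIDS (highest first):
  #7: 4@104
  #8: 1@98
  #6: 3@95
ASKS (lowest first):
  (empty)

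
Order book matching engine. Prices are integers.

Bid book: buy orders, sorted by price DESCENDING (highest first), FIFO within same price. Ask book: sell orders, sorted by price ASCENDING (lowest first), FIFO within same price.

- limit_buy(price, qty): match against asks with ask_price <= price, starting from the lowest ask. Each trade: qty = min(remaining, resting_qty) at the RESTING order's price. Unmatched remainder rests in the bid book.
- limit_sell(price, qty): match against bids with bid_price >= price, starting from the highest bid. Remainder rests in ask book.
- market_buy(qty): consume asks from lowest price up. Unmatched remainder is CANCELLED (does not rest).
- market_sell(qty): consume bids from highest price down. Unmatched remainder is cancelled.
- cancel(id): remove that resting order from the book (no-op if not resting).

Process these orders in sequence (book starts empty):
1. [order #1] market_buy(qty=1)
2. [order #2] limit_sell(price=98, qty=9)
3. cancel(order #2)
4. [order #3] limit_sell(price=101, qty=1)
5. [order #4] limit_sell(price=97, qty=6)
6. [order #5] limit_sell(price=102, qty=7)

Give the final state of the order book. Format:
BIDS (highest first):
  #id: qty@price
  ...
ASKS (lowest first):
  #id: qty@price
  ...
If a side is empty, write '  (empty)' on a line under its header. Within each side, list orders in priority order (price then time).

Answer: BIDS (highest first):
  (empty)
ASKS (lowest first):
  #4: 6@97
  #3: 1@101
  #5: 7@102

Derivation:
After op 1 [order #1] market_buy(qty=1): fills=none; bids=[-] asks=[-]
After op 2 [order #2] limit_sell(price=98, qty=9): fills=none; bids=[-] asks=[#2:9@98]
After op 3 cancel(order #2): fills=none; bids=[-] asks=[-]
After op 4 [order #3] limit_sell(price=101, qty=1): fills=none; bids=[-] asks=[#3:1@101]
After op 5 [order #4] limit_sell(price=97, qty=6): fills=none; bids=[-] asks=[#4:6@97 #3:1@101]
After op 6 [order #5] limit_sell(price=102, qty=7): fills=none; bids=[-] asks=[#4:6@97 #3:1@101 #5:7@102]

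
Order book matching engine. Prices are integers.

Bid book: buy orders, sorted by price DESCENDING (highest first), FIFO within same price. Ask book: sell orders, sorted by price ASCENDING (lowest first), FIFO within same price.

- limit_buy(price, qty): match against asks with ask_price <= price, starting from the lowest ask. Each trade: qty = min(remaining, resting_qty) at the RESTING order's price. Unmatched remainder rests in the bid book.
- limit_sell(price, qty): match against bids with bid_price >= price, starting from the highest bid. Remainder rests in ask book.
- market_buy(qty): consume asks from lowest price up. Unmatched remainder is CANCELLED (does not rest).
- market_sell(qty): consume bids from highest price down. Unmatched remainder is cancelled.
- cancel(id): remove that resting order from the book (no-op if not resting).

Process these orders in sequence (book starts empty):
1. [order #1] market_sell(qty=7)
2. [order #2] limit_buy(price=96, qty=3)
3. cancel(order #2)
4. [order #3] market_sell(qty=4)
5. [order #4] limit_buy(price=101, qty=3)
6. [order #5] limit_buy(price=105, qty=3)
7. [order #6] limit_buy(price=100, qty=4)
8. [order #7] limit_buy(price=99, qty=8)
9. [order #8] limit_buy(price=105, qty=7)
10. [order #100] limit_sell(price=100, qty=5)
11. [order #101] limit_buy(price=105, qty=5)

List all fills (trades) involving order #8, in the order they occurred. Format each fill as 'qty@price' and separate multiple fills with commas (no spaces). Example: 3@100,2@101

Answer: 2@105

Derivation:
After op 1 [order #1] market_sell(qty=7): fills=none; bids=[-] asks=[-]
After op 2 [order #2] limit_buy(price=96, qty=3): fills=none; bids=[#2:3@96] asks=[-]
After op 3 cancel(order #2): fills=none; bids=[-] asks=[-]
After op 4 [order #3] market_sell(qty=4): fills=none; bids=[-] asks=[-]
After op 5 [order #4] limit_buy(price=101, qty=3): fills=none; bids=[#4:3@101] asks=[-]
After op 6 [order #5] limit_buy(price=105, qty=3): fills=none; bids=[#5:3@105 #4:3@101] asks=[-]
After op 7 [order #6] limit_buy(price=100, qty=4): fills=none; bids=[#5:3@105 #4:3@101 #6:4@100] asks=[-]
After op 8 [order #7] limit_buy(price=99, qty=8): fills=none; bids=[#5:3@105 #4:3@101 #6:4@100 #7:8@99] asks=[-]
After op 9 [order #8] limit_buy(price=105, qty=7): fills=none; bids=[#5:3@105 #8:7@105 #4:3@101 #6:4@100 #7:8@99] asks=[-]
After op 10 [order #100] limit_sell(price=100, qty=5): fills=#5x#100:3@105 #8x#100:2@105; bids=[#8:5@105 #4:3@101 #6:4@100 #7:8@99] asks=[-]
After op 11 [order #101] limit_buy(price=105, qty=5): fills=none; bids=[#8:5@105 #101:5@105 #4:3@101 #6:4@100 #7:8@99] asks=[-]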